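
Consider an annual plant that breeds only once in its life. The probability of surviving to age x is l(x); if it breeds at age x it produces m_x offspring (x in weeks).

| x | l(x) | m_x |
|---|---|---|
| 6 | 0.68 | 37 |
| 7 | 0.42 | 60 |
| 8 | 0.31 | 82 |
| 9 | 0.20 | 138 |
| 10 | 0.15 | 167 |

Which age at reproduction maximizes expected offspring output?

9

Expected offspring if breeding at age x = l(x) × m_x:
  age 6: 0.68 × 37 = 25.160
  age 7: 0.42 × 60 = 25.200
  age 8: 0.31 × 82 = 25.420
  age 9: 0.20 × 138 = 27.600
  age 10: 0.15 × 167 = 25.050
Maximum at age 9 (27.600).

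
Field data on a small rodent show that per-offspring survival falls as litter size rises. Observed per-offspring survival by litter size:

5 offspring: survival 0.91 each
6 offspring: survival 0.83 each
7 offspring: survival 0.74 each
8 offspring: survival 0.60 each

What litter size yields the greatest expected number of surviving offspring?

Expected surviving offspring = c × s(c):
  c=5: 5 × 0.91 = 4.550
  c=6: 6 × 0.83 = 4.980
  c=7: 7 × 0.74 = 5.180
  c=8: 8 × 0.60 = 4.800
Maximum at c = 7 (5.180 surviving offspring).

7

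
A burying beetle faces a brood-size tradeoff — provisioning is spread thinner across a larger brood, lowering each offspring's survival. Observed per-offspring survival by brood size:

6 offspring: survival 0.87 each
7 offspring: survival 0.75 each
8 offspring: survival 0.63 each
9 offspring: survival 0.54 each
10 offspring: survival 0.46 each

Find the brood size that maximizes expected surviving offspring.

Expected surviving offspring = c × s(c):
  c=6: 6 × 0.87 = 5.220
  c=7: 7 × 0.75 = 5.250
  c=8: 8 × 0.63 = 5.040
  c=9: 9 × 0.54 = 4.860
  c=10: 10 × 0.46 = 4.600
Maximum at c = 7 (5.250 surviving offspring).

7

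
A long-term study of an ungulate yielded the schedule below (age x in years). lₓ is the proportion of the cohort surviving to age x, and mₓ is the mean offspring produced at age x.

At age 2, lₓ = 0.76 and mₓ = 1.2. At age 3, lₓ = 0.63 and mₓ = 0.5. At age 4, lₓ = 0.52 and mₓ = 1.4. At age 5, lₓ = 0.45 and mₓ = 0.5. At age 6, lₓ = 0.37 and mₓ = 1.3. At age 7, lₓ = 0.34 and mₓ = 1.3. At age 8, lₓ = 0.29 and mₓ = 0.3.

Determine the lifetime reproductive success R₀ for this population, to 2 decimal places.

R₀ = Σ lₓ mₓ:
  age 2: 0.76 × 1.2 = 0.9120
  age 3: 0.63 × 0.5 = 0.3150
  age 4: 0.52 × 1.4 = 0.7280
  age 5: 0.45 × 0.5 = 0.2250
  age 6: 0.37 × 1.3 = 0.4810
  age 7: 0.34 × 1.3 = 0.4420
  age 8: 0.29 × 0.3 = 0.0870
R₀ = 0.9120 + 0.3150 + 0.7280 + 0.2250 + 0.4810 + 0.4420 + 0.0870 = 3.1900

3.19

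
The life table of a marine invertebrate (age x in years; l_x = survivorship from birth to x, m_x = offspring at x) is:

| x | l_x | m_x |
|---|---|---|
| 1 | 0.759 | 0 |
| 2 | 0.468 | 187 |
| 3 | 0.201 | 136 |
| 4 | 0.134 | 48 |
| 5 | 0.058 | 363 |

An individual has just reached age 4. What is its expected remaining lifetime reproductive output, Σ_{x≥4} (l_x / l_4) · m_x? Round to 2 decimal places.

205.12

l_4 = 0.134. Conditional survival from age 4 to x is l_x / l_4.
  x=4: (0.134/0.134) × 48 = 48.0000
  x=5: (0.058/0.134) × 363 = 157.1194
Sum = 48.0000 + 157.1194 = 205.1194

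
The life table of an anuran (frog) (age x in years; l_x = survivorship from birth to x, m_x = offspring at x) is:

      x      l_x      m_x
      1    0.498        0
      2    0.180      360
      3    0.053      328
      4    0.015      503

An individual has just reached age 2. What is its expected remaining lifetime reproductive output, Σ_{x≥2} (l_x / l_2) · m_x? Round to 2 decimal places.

l_2 = 0.180. Conditional survival from age 2 to x is l_x / l_2.
  x=2: (0.180/0.180) × 360 = 360.0000
  x=3: (0.053/0.180) × 328 = 96.5778
  x=4: (0.015/0.180) × 503 = 41.9167
Sum = 360.0000 + 96.5778 + 41.9167 = 498.4944

498.49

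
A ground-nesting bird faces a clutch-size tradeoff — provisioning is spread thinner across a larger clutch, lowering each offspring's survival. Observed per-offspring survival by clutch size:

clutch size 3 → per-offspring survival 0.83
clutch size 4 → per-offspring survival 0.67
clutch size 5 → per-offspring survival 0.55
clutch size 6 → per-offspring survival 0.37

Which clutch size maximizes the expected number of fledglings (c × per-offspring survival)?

5

Expected fledglings = c × s(c):
  c=3: 3 × 0.83 = 2.490
  c=4: 4 × 0.67 = 2.680
  c=5: 5 × 0.55 = 2.750
  c=6: 6 × 0.37 = 2.220
Maximum at c = 5 (2.750 fledglings).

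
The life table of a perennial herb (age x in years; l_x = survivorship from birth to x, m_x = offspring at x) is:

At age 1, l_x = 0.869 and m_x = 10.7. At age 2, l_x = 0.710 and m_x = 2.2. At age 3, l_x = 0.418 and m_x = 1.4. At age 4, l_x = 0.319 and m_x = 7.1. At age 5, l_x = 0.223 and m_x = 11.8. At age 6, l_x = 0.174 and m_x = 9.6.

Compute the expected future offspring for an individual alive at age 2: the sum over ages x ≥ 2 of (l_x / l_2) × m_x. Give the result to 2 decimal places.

12.27

l_2 = 0.710. Conditional survival from age 2 to x is l_x / l_2.
  x=2: (0.710/0.710) × 2.2 = 2.2000
  x=3: (0.418/0.710) × 1.4 = 0.8242
  x=4: (0.319/0.710) × 7.1 = 3.1900
  x=5: (0.223/0.710) × 11.8 = 3.7062
  x=6: (0.174/0.710) × 9.6 = 2.3527
Sum = 2.2000 + 0.8242 + 3.1900 + 3.7062 + 2.3527 = 12.2731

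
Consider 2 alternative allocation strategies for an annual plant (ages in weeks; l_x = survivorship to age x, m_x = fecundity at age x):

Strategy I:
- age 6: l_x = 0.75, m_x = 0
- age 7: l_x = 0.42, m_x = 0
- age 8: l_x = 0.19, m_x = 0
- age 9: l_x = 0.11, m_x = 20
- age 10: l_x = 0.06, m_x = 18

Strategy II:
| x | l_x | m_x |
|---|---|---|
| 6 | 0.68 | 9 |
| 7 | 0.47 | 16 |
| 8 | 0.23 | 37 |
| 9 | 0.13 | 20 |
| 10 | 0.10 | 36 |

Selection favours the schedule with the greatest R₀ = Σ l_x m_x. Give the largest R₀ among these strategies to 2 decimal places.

28.35

Strategy I: R₀ = 0.75×0 + 0.42×0 + 0.19×0 + 0.11×20 + 0.06×18 = 3.2800
Strategy II: R₀ = 0.68×9 + 0.47×16 + 0.23×37 + 0.13×20 + 0.10×36 = 28.3500
Highest R₀: strategy II with 28.3500.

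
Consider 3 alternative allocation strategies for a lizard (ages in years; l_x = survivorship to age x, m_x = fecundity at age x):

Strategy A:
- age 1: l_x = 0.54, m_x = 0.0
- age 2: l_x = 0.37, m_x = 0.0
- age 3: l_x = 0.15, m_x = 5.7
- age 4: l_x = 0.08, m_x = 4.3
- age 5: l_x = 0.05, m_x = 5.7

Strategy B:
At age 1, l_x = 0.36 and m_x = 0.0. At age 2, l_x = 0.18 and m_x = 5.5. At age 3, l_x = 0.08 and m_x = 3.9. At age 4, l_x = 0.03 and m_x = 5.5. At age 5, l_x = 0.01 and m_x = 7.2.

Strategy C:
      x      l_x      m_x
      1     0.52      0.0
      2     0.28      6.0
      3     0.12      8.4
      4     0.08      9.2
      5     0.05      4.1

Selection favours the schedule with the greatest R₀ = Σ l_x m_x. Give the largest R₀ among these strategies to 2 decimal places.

3.63

Strategy A: R₀ = 0.54×0.0 + 0.37×0.0 + 0.15×5.7 + 0.08×4.3 + 0.05×5.7 = 1.4840
Strategy B: R₀ = 0.36×0.0 + 0.18×5.5 + 0.08×3.9 + 0.03×5.5 + 0.01×7.2 = 1.5390
Strategy C: R₀ = 0.52×0.0 + 0.28×6.0 + 0.12×8.4 + 0.08×9.2 + 0.05×4.1 = 3.6290
Highest R₀: strategy C with 3.6290.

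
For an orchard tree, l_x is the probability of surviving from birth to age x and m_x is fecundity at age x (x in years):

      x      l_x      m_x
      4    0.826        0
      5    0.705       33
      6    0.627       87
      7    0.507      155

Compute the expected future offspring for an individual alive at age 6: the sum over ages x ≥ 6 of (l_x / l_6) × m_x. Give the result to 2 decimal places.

l_6 = 0.627. Conditional survival from age 6 to x is l_x / l_6.
  x=6: (0.627/0.627) × 87 = 87.0000
  x=7: (0.507/0.627) × 155 = 125.3349
Sum = 87.0000 + 125.3349 = 212.3349

212.33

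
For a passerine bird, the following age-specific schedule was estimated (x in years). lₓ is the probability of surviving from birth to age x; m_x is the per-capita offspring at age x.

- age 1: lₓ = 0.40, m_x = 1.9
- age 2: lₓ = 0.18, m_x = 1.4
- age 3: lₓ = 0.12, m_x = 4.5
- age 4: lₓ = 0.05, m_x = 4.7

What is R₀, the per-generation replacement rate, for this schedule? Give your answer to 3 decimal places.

1.787

R₀ = Σ lₓ m_x:
  age 1: 0.40 × 1.9 = 0.7600
  age 2: 0.18 × 1.4 = 0.2520
  age 3: 0.12 × 4.5 = 0.5400
  age 4: 0.05 × 4.7 = 0.2350
R₀ = 0.7600 + 0.2520 + 0.5400 + 0.2350 = 1.7870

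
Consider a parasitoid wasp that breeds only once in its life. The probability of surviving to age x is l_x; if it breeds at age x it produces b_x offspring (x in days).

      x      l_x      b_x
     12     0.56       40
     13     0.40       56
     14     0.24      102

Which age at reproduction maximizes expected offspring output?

14

Expected offspring if breeding at age x = l_x × b_x:
  age 12: 0.56 × 40 = 22.400
  age 13: 0.40 × 56 = 22.400
  age 14: 0.24 × 102 = 24.480
Maximum at age 14 (24.480).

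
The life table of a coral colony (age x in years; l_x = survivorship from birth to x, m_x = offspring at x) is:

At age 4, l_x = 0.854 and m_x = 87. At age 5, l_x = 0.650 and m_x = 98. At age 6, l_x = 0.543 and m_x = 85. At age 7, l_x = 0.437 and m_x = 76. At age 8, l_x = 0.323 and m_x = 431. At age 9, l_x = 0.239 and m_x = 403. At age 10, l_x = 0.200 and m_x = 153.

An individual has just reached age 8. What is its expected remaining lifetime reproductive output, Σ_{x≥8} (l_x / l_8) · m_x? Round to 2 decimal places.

l_8 = 0.323. Conditional survival from age 8 to x is l_x / l_8.
  x=8: (0.323/0.323) × 431 = 431.0000
  x=9: (0.239/0.323) × 403 = 298.1950
  x=10: (0.200/0.323) × 153 = 94.7368
Sum = 431.0000 + 298.1950 + 94.7368 = 823.9319

823.93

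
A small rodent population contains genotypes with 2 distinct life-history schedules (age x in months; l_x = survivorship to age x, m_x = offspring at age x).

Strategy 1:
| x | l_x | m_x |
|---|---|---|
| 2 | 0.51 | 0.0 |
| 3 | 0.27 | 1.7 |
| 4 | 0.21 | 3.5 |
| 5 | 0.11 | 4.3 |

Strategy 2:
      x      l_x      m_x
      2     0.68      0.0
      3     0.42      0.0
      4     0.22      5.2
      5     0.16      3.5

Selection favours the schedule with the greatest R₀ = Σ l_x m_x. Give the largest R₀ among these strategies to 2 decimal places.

Strategy 1: R₀ = 0.51×0.0 + 0.27×1.7 + 0.21×3.5 + 0.11×4.3 = 1.6670
Strategy 2: R₀ = 0.68×0.0 + 0.42×0.0 + 0.22×5.2 + 0.16×3.5 = 1.7040
Highest R₀: strategy 2 with 1.7040.

1.70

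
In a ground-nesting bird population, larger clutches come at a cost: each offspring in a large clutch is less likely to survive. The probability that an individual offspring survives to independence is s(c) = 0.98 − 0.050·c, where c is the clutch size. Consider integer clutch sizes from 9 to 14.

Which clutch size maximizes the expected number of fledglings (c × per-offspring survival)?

10

Expected fledglings = c × s(c):
  c=9: 9 × 0.530 = 4.770
  c=10: 10 × 0.480 = 4.800
  c=11: 11 × 0.430 = 4.730
  c=12: 12 × 0.380 = 4.560
  c=13: 13 × 0.330 = 4.290
  c=14: 14 × 0.280 = 3.920
Maximum at c = 10 (4.800 fledglings).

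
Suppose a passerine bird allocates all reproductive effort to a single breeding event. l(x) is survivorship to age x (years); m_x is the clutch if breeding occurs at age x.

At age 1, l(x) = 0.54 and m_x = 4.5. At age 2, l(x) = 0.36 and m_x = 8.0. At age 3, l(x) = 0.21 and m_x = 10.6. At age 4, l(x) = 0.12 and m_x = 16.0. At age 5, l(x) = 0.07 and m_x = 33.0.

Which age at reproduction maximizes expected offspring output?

2

Expected offspring if breeding at age x = l(x) × m_x:
  age 1: 0.54 × 4.5 = 2.430
  age 2: 0.36 × 8.0 = 2.880
  age 3: 0.21 × 10.6 = 2.226
  age 4: 0.12 × 16.0 = 1.920
  age 5: 0.07 × 33.0 = 2.310
Maximum at age 2 (2.880).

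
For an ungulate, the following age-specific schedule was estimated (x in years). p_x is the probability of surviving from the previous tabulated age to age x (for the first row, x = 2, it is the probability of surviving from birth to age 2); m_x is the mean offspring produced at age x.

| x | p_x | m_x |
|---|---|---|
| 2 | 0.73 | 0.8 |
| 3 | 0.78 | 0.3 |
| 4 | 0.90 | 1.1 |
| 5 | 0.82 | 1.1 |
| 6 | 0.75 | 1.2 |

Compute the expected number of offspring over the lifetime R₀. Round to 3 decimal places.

Survivorship from birth: l_x = p_2·p_3·…·p_x.
  l_2 = 0.73000
  l_3 = 0.56940
  l_4 = 0.51246
  l_5 = 0.42022
  l_6 = 0.31516
R₀ = Σ l_x m_x:
  age 2: 0.73000 × 0.8 = 0.5840
  age 3: 0.56940 × 0.3 = 0.1708
  age 4: 0.51246 × 1.1 = 0.5637
  age 5: 0.42022 × 1.1 = 0.4622
  age 6: 0.31516 × 1.2 = 0.3782
R₀ = 0.5840 + 0.1708 + 0.5637 + 0.4622 + 0.3782 = 2.1590

2.159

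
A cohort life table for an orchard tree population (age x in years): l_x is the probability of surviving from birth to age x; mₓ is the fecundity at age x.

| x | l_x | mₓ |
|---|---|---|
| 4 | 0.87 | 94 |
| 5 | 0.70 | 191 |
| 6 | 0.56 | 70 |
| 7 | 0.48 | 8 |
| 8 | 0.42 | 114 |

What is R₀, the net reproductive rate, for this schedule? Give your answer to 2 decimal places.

306.40

R₀ = Σ l_x mₓ:
  age 4: 0.87 × 94 = 81.7800
  age 5: 0.70 × 191 = 133.7000
  age 6: 0.56 × 70 = 39.2000
  age 7: 0.48 × 8 = 3.8400
  age 8: 0.42 × 114 = 47.8800
R₀ = 81.7800 + 133.7000 + 39.2000 + 3.8400 + 47.8800 = 306.4000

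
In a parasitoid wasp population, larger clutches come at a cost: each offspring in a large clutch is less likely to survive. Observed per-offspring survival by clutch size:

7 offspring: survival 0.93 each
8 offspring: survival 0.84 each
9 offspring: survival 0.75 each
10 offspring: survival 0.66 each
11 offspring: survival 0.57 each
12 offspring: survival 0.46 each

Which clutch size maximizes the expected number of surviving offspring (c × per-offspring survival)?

9

Expected surviving offspring = c × s(c):
  c=7: 7 × 0.93 = 6.510
  c=8: 8 × 0.84 = 6.720
  c=9: 9 × 0.75 = 6.750
  c=10: 10 × 0.66 = 6.600
  c=11: 11 × 0.57 = 6.270
  c=12: 12 × 0.46 = 5.520
Maximum at c = 9 (6.750 surviving offspring).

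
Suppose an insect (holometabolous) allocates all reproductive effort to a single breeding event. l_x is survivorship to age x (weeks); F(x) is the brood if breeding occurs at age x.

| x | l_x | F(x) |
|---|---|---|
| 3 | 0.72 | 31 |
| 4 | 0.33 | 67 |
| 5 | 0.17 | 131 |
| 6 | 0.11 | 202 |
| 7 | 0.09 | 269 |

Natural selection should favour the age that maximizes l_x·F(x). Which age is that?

Expected offspring if breeding at age x = l_x × F(x):
  age 3: 0.72 × 31 = 22.320
  age 4: 0.33 × 67 = 22.110
  age 5: 0.17 × 131 = 22.270
  age 6: 0.11 × 202 = 22.220
  age 7: 0.09 × 269 = 24.210
Maximum at age 7 (24.210).

7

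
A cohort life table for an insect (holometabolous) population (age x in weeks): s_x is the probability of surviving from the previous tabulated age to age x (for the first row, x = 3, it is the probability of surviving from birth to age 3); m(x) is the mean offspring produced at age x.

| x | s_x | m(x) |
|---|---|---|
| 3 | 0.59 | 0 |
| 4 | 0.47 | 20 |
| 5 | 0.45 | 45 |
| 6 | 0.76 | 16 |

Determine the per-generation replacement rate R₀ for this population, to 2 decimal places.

Survivorship from birth: l_x = s_3·s_4·…·s_x.
  l_3 = 0.59000
  l_4 = 0.27730
  l_5 = 0.12478
  l_6 = 0.09484
R₀ = Σ l_x m(x):
  age 3: 0.59000 × 0 = 0.0000
  age 4: 0.27730 × 20 = 5.5460
  age 5: 0.12478 × 45 = 5.6151
  age 6: 0.09484 × 16 = 1.5174
R₀ = 0.0000 + 5.5460 + 5.6151 + 1.5174 = 12.6785

12.68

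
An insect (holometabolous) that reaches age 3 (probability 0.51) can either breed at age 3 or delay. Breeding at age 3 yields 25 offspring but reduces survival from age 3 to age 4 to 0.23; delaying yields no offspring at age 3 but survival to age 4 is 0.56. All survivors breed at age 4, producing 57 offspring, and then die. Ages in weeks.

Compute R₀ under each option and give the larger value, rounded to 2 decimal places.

breed at age 3: R₀ = 0.51 × (25 + 0.23 × 57) = 0.51 × 38.1100 = 19.4361
delay to age 4: R₀ = 0.51 × (0.56 × 57) = 0.51 × 31.9200 = 16.2792
Higher: breed at age 3 (19.4361).

19.44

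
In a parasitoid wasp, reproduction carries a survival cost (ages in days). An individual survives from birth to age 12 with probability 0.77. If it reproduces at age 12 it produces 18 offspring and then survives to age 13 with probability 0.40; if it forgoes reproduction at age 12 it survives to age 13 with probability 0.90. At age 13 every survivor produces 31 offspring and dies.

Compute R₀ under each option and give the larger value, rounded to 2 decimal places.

23.41

breed at age 12: R₀ = 0.77 × (18 + 0.40 × 31) = 0.77 × 30.4000 = 23.4080
delay to age 13: R₀ = 0.77 × (0.90 × 31) = 0.77 × 27.9000 = 21.4830
Higher: breed at age 12 (23.4080).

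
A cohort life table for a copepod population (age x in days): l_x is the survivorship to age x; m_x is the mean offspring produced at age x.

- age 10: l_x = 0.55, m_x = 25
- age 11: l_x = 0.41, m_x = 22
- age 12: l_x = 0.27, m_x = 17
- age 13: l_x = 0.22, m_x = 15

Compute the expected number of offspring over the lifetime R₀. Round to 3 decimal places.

30.660

R₀ = Σ l_x m_x:
  age 10: 0.55 × 25 = 13.7500
  age 11: 0.41 × 22 = 9.0200
  age 12: 0.27 × 17 = 4.5900
  age 13: 0.22 × 15 = 3.3000
R₀ = 13.7500 + 9.0200 + 4.5900 + 3.3000 = 30.6600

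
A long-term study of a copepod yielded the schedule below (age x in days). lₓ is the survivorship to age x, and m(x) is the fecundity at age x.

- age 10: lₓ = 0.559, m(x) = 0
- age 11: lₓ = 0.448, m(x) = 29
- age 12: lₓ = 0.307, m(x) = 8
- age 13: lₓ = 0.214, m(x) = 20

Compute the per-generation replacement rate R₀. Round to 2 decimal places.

R₀ = Σ lₓ m(x):
  age 10: 0.559 × 0 = 0.0000
  age 11: 0.448 × 29 = 12.9920
  age 12: 0.307 × 8 = 2.4560
  age 13: 0.214 × 20 = 4.2800
R₀ = 0.0000 + 12.9920 + 2.4560 + 4.2800 = 19.7280

19.73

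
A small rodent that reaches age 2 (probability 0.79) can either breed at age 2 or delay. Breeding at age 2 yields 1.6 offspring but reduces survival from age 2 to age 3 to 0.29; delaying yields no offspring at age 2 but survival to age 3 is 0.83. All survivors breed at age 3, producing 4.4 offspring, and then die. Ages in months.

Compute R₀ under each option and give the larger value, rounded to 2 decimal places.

breed at age 2: R₀ = 0.79 × (1.6 + 0.29 × 4.4) = 0.79 × 2.8760 = 2.2720
delay to age 3: R₀ = 0.79 × (0.83 × 4.4) = 0.79 × 3.6520 = 2.8851
Higher: delay to age 3 (2.8851).

2.89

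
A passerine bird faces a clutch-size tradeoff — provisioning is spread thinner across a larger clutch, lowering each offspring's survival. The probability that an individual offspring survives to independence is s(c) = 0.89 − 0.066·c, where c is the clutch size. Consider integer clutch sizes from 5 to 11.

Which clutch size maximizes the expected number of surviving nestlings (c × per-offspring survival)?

Expected surviving nestlings = c × s(c):
  c=5: 5 × 0.560 = 2.800
  c=6: 6 × 0.494 = 2.964
  c=7: 7 × 0.428 = 2.996
  c=8: 8 × 0.362 = 2.896
  c=9: 9 × 0.296 = 2.664
  c=10: 10 × 0.230 = 2.300
  c=11: 11 × 0.164 = 1.804
Maximum at c = 7 (2.996 surviving nestlings).

7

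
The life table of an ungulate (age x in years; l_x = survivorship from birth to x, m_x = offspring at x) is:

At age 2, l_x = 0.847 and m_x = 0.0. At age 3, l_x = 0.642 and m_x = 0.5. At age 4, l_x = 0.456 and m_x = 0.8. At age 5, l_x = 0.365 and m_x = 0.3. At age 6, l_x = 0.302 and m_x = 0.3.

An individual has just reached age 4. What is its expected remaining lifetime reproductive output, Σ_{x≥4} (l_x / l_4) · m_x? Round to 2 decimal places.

1.24

l_4 = 0.456. Conditional survival from age 4 to x is l_x / l_4.
  x=4: (0.456/0.456) × 0.8 = 0.8000
  x=5: (0.365/0.456) × 0.3 = 0.2401
  x=6: (0.302/0.456) × 0.3 = 0.1987
Sum = 0.8000 + 0.2401 + 0.1987 = 1.2388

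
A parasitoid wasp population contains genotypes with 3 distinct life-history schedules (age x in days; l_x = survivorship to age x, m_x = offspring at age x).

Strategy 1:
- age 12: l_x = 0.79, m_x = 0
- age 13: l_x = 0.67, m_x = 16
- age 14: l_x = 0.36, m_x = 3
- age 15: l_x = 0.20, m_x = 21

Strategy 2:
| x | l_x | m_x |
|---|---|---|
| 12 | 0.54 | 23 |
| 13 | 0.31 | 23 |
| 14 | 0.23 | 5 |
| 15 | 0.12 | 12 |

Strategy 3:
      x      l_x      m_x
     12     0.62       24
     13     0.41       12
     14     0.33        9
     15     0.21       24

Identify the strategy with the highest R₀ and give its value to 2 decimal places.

Strategy 1: R₀ = 0.79×0 + 0.67×16 + 0.36×3 + 0.20×21 = 16.0000
Strategy 2: R₀ = 0.54×23 + 0.31×23 + 0.23×5 + 0.12×12 = 22.1400
Strategy 3: R₀ = 0.62×24 + 0.41×12 + 0.33×9 + 0.21×24 = 27.8100
Highest R₀: strategy 3 with 27.8100.

27.81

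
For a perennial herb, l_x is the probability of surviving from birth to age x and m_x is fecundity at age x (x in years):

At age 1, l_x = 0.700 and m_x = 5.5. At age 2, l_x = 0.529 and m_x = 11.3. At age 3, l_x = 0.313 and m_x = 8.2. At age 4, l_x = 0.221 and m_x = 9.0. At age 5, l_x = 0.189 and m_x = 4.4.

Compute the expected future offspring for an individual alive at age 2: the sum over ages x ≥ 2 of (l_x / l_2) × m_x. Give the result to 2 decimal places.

l_2 = 0.529. Conditional survival from age 2 to x is l_x / l_2.
  x=2: (0.529/0.529) × 11.3 = 11.3000
  x=3: (0.313/0.529) × 8.2 = 4.8518
  x=4: (0.221/0.529) × 9.0 = 3.7599
  x=5: (0.189/0.529) × 4.4 = 1.5720
Sum = 11.3000 + 4.8518 + 3.7599 + 1.5720 = 21.4837

21.48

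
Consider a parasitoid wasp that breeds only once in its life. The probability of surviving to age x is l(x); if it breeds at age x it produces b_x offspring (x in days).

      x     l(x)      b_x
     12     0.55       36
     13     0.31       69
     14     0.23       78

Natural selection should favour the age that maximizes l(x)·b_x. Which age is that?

Expected offspring if breeding at age x = l(x) × b_x:
  age 12: 0.55 × 36 = 19.800
  age 13: 0.31 × 69 = 21.390
  age 14: 0.23 × 78 = 17.940
Maximum at age 13 (21.390).

13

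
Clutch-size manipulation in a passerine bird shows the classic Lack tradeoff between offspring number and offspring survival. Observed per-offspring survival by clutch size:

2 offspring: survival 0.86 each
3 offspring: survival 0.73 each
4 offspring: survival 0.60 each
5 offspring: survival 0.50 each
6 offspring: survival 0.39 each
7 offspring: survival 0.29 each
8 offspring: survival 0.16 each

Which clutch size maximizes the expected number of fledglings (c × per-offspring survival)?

Expected fledglings = c × s(c):
  c=2: 2 × 0.86 = 1.720
  c=3: 3 × 0.73 = 2.190
  c=4: 4 × 0.60 = 2.400
  c=5: 5 × 0.50 = 2.500
  c=6: 6 × 0.39 = 2.340
  c=7: 7 × 0.29 = 2.030
  c=8: 8 × 0.16 = 1.280
Maximum at c = 5 (2.500 fledglings).

5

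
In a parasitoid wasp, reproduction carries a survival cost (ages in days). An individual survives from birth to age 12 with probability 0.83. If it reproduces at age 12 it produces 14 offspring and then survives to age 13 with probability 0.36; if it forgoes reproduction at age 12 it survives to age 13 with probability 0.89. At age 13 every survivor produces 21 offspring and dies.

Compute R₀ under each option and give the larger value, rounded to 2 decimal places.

17.89

breed at age 12: R₀ = 0.83 × (14 + 0.36 × 21) = 0.83 × 21.5600 = 17.8948
delay to age 13: R₀ = 0.83 × (0.89 × 21) = 0.83 × 18.6900 = 15.5127
Higher: breed at age 12 (17.8948).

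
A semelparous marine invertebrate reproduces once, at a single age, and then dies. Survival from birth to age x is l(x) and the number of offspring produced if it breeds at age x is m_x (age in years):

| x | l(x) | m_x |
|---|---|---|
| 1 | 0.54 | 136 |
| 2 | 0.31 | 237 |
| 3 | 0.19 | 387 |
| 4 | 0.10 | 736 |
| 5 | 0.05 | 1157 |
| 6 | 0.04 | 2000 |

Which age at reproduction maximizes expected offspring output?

6

Expected offspring if breeding at age x = l(x) × m_x:
  age 1: 0.54 × 136 = 73.440
  age 2: 0.31 × 237 = 73.470
  age 3: 0.19 × 387 = 73.530
  age 4: 0.10 × 736 = 73.600
  age 5: 0.05 × 1157 = 57.850
  age 6: 0.04 × 2000 = 80.000
Maximum at age 6 (80.000).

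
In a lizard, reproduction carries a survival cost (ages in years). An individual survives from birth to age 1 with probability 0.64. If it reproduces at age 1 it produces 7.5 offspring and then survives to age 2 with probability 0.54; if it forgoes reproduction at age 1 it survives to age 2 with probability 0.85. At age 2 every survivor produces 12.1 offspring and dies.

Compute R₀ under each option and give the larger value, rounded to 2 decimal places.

breed at age 1: R₀ = 0.64 × (7.5 + 0.54 × 12.1) = 0.64 × 14.0340 = 8.9818
delay to age 2: R₀ = 0.64 × (0.85 × 12.1) = 0.64 × 10.2850 = 6.5824
Higher: breed at age 1 (8.9818).

8.98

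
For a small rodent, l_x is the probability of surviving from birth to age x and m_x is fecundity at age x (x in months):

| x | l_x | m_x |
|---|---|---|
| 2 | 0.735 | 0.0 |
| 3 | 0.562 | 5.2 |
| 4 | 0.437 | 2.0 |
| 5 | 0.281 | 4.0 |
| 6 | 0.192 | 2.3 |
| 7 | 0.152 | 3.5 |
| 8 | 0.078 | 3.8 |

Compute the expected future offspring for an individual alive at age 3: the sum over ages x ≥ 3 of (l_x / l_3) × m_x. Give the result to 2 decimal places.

11.01

l_3 = 0.562. Conditional survival from age 3 to x is l_x / l_3.
  x=3: (0.562/0.562) × 5.2 = 5.2000
  x=4: (0.437/0.562) × 2.0 = 1.5552
  x=5: (0.281/0.562) × 4.0 = 2.0000
  x=6: (0.192/0.562) × 2.3 = 0.7858
  x=7: (0.152/0.562) × 3.5 = 0.9466
  x=8: (0.078/0.562) × 3.8 = 0.5274
Sum = 5.2000 + 1.5552 + 2.0000 + 0.7858 + 0.9466 + 0.5274 = 11.0149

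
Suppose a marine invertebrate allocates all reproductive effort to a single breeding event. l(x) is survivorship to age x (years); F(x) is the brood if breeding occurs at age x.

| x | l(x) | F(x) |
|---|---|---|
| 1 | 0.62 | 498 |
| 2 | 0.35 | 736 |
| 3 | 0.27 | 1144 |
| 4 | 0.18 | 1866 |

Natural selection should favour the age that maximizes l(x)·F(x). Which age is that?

4

Expected offspring if breeding at age x = l(x) × F(x):
  age 1: 0.62 × 498 = 308.760
  age 2: 0.35 × 736 = 257.600
  age 3: 0.27 × 1144 = 308.880
  age 4: 0.18 × 1866 = 335.880
Maximum at age 4 (335.880).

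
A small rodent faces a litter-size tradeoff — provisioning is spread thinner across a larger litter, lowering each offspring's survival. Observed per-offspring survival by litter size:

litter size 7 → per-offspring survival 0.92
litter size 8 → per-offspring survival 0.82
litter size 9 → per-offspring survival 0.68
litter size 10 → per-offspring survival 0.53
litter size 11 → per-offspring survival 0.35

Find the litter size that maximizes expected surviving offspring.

Expected surviving offspring = c × s(c):
  c=7: 7 × 0.92 = 6.440
  c=8: 8 × 0.82 = 6.560
  c=9: 9 × 0.68 = 6.120
  c=10: 10 × 0.53 = 5.300
  c=11: 11 × 0.35 = 3.850
Maximum at c = 8 (6.560 surviving offspring).

8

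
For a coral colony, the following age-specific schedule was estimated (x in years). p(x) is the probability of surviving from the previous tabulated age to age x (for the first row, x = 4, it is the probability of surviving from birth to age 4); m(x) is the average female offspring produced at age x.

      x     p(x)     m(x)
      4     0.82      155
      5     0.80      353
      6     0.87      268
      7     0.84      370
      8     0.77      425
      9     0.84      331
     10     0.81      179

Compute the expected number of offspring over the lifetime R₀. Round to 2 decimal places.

Survivorship from birth: l_x = p_4·p_5·…·p_x.
  l_4 = 0.82000
  l_5 = 0.65600
  l_6 = 0.57072
  l_7 = 0.47940
  l_8 = 0.36914
  l_9 = 0.31008
  l_10 = 0.25116
R₀ = Σ l_x m(x):
  age 4: 0.82000 × 155 = 127.1000
  age 5: 0.65600 × 353 = 231.5680
  age 6: 0.57072 × 268 = 152.9530
  age 7: 0.47940 × 370 = 177.3780
  age 8: 0.36914 × 425 = 156.8845
  age 9: 0.31008 × 331 = 102.6365
  age 10: 0.25116 × 179 = 44.9576
R₀ = 127.1000 + 231.5680 + 152.9530 + 177.3780 + 156.8845 + 102.6365 + 44.9576 = 993.4776

993.48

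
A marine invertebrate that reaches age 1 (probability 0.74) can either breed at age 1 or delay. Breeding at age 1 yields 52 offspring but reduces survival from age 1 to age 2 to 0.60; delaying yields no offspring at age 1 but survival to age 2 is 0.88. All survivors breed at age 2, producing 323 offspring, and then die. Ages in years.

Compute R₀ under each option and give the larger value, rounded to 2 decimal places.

210.34

breed at age 1: R₀ = 0.74 × (52 + 0.60 × 323) = 0.74 × 245.8000 = 181.8920
delay to age 2: R₀ = 0.74 × (0.88 × 323) = 0.74 × 284.2400 = 210.3376
Higher: delay to age 2 (210.3376).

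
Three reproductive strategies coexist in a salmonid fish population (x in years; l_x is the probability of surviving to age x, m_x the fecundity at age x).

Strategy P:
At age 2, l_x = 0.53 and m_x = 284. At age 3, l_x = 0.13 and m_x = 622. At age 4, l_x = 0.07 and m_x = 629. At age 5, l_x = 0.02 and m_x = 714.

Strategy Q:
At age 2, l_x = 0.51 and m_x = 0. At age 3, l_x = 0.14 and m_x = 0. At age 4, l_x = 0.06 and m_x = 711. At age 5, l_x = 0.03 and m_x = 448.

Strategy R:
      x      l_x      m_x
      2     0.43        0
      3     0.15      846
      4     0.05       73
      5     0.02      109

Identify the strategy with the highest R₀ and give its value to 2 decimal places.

289.69

Strategy P: R₀ = 0.53×284 + 0.13×622 + 0.07×629 + 0.02×714 = 289.6900
Strategy Q: R₀ = 0.51×0 + 0.14×0 + 0.06×711 + 0.03×448 = 56.1000
Strategy R: R₀ = 0.43×0 + 0.15×846 + 0.05×73 + 0.02×109 = 132.7300
Highest R₀: strategy P with 289.6900.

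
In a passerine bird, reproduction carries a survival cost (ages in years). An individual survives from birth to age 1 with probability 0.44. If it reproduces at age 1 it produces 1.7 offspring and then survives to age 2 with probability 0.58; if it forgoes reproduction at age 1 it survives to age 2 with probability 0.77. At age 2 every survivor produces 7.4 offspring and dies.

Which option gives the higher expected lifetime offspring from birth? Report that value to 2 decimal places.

breed at age 1: R₀ = 0.44 × (1.7 + 0.58 × 7.4) = 0.44 × 5.9920 = 2.6365
delay to age 2: R₀ = 0.44 × (0.77 × 7.4) = 0.44 × 5.6980 = 2.5071
Higher: breed at age 1 (2.6365).

2.64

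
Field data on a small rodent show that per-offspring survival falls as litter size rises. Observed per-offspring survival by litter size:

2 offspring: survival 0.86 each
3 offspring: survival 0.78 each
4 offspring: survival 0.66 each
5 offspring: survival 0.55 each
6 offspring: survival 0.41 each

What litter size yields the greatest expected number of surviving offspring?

Expected surviving offspring = c × s(c):
  c=2: 2 × 0.86 = 1.720
  c=3: 3 × 0.78 = 2.340
  c=4: 4 × 0.66 = 2.640
  c=5: 5 × 0.55 = 2.750
  c=6: 6 × 0.41 = 2.460
Maximum at c = 5 (2.750 surviving offspring).

5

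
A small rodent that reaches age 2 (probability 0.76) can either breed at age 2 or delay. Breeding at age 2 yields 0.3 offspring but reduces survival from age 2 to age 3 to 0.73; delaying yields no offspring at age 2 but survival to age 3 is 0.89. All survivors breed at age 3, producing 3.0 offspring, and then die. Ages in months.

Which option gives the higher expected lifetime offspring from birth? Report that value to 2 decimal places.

breed at age 2: R₀ = 0.76 × (0.3 + 0.73 × 3.0) = 0.76 × 2.4900 = 1.8924
delay to age 3: R₀ = 0.76 × (0.89 × 3.0) = 0.76 × 2.6700 = 2.0292
Higher: delay to age 3 (2.0292).

2.03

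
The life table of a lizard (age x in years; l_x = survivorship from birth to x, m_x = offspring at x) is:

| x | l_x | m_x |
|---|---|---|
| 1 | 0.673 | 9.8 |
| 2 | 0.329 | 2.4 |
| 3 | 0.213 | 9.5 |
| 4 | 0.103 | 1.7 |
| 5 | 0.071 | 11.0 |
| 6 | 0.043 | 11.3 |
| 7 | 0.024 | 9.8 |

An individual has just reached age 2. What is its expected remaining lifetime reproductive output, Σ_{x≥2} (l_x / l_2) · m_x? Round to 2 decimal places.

l_2 = 0.329. Conditional survival from age 2 to x is l_x / l_2.
  x=2: (0.329/0.329) × 2.4 = 2.4000
  x=3: (0.213/0.329) × 9.5 = 6.1505
  x=4: (0.103/0.329) × 1.7 = 0.5322
  x=5: (0.071/0.329) × 11.0 = 2.3739
  x=6: (0.043/0.329) × 11.3 = 1.4769
  x=7: (0.024/0.329) × 9.8 = 0.7149
Sum = 2.4000 + 6.1505 + 0.5322 + 2.3739 + 1.4769 + 0.7149 = 13.6483

13.65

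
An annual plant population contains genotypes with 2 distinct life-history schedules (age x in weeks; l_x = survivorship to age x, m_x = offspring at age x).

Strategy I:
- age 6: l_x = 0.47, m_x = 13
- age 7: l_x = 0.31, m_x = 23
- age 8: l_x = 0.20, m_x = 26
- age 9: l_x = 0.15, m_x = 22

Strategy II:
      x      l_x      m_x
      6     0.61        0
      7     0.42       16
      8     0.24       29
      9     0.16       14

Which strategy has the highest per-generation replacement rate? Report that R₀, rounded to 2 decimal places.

Strategy I: R₀ = 0.47×13 + 0.31×23 + 0.20×26 + 0.15×22 = 21.7400
Strategy II: R₀ = 0.61×0 + 0.42×16 + 0.24×29 + 0.16×14 = 15.9200
Highest R₀: strategy I with 21.7400.

21.74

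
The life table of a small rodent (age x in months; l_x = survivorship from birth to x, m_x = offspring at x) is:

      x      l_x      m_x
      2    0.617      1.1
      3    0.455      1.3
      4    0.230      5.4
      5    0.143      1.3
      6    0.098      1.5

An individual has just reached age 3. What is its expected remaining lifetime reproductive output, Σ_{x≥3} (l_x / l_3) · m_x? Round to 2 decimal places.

l_3 = 0.455. Conditional survival from age 3 to x is l_x / l_3.
  x=3: (0.455/0.455) × 1.3 = 1.3000
  x=4: (0.230/0.455) × 5.4 = 2.7297
  x=5: (0.143/0.455) × 1.3 = 0.4086
  x=6: (0.098/0.455) × 1.5 = 0.3231
Sum = 1.3000 + 2.7297 + 0.4086 + 0.3231 = 4.7613

4.76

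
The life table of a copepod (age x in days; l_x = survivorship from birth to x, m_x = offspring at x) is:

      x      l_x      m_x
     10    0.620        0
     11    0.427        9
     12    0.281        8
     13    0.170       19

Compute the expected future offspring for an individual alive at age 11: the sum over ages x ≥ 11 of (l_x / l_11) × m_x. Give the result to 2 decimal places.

l_11 = 0.427. Conditional survival from age 11 to x is l_x / l_11.
  x=11: (0.427/0.427) × 9 = 9.0000
  x=12: (0.281/0.427) × 8 = 5.2646
  x=13: (0.170/0.427) × 19 = 7.5644
Sum = 9.0000 + 5.2646 + 7.5644 = 21.8290

21.83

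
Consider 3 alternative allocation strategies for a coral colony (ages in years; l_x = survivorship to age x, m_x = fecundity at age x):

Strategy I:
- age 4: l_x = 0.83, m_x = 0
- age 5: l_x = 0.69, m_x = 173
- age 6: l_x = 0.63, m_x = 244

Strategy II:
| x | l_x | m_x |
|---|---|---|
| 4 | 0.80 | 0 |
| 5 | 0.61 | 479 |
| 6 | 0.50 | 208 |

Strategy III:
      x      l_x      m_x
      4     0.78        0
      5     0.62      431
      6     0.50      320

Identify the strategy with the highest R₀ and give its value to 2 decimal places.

Strategy I: R₀ = 0.83×0 + 0.69×173 + 0.63×244 = 273.0900
Strategy II: R₀ = 0.80×0 + 0.61×479 + 0.50×208 = 396.1900
Strategy III: R₀ = 0.78×0 + 0.62×431 + 0.50×320 = 427.2200
Highest R₀: strategy III with 427.2200.

427.22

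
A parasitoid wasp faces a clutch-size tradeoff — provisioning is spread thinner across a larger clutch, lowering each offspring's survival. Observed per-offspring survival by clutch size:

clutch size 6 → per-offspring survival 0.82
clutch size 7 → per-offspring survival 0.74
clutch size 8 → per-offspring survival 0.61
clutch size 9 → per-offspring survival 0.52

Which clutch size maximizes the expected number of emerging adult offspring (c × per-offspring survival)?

7

Expected emerging adult offspring = c × s(c):
  c=6: 6 × 0.82 = 4.920
  c=7: 7 × 0.74 = 5.180
  c=8: 8 × 0.61 = 4.880
  c=9: 9 × 0.52 = 4.680
Maximum at c = 7 (5.180 emerging adult offspring).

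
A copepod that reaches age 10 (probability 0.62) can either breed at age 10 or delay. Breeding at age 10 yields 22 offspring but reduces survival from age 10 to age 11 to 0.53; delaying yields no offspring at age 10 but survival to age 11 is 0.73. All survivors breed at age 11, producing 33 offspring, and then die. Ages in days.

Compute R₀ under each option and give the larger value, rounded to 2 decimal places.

breed at age 10: R₀ = 0.62 × (22 + 0.53 × 33) = 0.62 × 39.4900 = 24.4838
delay to age 11: R₀ = 0.62 × (0.73 × 33) = 0.62 × 24.0900 = 14.9358
Higher: breed at age 10 (24.4838).

24.48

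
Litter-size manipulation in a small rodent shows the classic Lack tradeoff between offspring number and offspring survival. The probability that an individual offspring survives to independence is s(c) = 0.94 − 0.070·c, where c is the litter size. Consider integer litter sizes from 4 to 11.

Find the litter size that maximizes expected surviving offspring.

Expected surviving offspring = c × s(c):
  c=4: 4 × 0.660 = 2.640
  c=5: 5 × 0.590 = 2.950
  c=6: 6 × 0.520 = 3.120
  c=7: 7 × 0.450 = 3.150
  c=8: 8 × 0.380 = 3.040
  c=9: 9 × 0.310 = 2.790
  c=10: 10 × 0.240 = 2.400
  c=11: 11 × 0.170 = 1.870
Maximum at c = 7 (3.150 surviving offspring).

7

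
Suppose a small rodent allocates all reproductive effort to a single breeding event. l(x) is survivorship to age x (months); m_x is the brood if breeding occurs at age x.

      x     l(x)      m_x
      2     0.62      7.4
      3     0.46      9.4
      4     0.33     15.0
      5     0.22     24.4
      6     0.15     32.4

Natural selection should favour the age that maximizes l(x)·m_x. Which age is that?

5

Expected offspring if breeding at age x = l(x) × m_x:
  age 2: 0.62 × 7.4 = 4.588
  age 3: 0.46 × 9.4 = 4.324
  age 4: 0.33 × 15.0 = 4.950
  age 5: 0.22 × 24.4 = 5.368
  age 6: 0.15 × 32.4 = 4.860
Maximum at age 5 (5.368).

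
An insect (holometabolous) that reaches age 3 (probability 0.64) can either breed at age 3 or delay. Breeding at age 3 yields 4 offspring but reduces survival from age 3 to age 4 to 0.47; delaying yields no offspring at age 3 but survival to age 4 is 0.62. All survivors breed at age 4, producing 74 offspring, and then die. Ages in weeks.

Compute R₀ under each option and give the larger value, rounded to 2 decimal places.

breed at age 3: R₀ = 0.64 × (4 + 0.47 × 74) = 0.64 × 38.7800 = 24.8192
delay to age 4: R₀ = 0.64 × (0.62 × 74) = 0.64 × 45.8800 = 29.3632
Higher: delay to age 4 (29.3632).

29.36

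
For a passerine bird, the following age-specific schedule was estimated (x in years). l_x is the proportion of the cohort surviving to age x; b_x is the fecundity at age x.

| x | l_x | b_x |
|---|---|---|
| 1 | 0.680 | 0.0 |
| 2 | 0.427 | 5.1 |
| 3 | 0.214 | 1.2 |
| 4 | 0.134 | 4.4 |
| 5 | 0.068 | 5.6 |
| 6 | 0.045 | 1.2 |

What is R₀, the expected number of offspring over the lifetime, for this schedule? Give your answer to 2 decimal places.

R₀ = Σ l_x b_x:
  age 1: 0.680 × 0.0 = 0.0000
  age 2: 0.427 × 5.1 = 2.1777
  age 3: 0.214 × 1.2 = 0.2568
  age 4: 0.134 × 4.4 = 0.5896
  age 5: 0.068 × 5.6 = 0.3808
  age 6: 0.045 × 1.2 = 0.0540
R₀ = 0.0000 + 2.1777 + 0.2568 + 0.5896 + 0.3808 + 0.0540 = 3.4589

3.46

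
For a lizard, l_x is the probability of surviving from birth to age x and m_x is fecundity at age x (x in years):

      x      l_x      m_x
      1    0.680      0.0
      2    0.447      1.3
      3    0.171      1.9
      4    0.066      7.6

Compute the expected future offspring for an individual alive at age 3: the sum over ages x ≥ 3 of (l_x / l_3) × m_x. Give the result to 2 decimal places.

4.83

l_3 = 0.171. Conditional survival from age 3 to x is l_x / l_3.
  x=3: (0.171/0.171) × 1.9 = 1.9000
  x=4: (0.066/0.171) × 7.6 = 2.9333
Sum = 1.9000 + 2.9333 = 4.8333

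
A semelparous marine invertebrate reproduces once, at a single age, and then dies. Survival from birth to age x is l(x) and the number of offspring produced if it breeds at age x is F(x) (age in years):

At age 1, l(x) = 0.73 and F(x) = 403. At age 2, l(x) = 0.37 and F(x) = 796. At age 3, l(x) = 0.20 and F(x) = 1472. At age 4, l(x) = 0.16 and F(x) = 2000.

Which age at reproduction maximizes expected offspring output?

4

Expected offspring if breeding at age x = l(x) × F(x):
  age 1: 0.73 × 403 = 294.190
  age 2: 0.37 × 796 = 294.520
  age 3: 0.20 × 1472 = 294.400
  age 4: 0.16 × 2000 = 320.000
Maximum at age 4 (320.000).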